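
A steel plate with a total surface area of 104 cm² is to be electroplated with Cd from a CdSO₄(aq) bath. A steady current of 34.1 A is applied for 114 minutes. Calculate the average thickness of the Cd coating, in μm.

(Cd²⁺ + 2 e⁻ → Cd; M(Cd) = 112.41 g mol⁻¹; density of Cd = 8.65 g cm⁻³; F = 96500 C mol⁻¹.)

1510 μm

Q = I·t = 34.10 × 6840.0 = 233200 C; n(e⁻) = 2.417 mol.
n(Cd) = n(e⁻)/2 = 1.209 mol, so m = 1.209 × 112.41 = 135.8 g.
Volume = m/ρ = 135.8 / 8.65 = 15.71 cm³.
Thickness = V/A = 15.71 / 104 = 0.151 cm = 1510 μm.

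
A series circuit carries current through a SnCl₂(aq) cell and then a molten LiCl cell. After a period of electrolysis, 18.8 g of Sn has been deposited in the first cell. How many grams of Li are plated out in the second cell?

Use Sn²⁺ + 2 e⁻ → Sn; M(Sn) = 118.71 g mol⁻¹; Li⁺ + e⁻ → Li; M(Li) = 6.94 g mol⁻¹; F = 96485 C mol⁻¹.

n(Sn) = 18.8 / 118.71 = 0.1584 mol.
Since Sn²⁺ + 2 e⁻ → Sn, n(e⁻) passed = 2 × 0.1584 = 0.3167 mol.
Cells in series carry the same charge, so the same 0.3167 mol of electrons passes through cell 2.
Li⁺ + e⁻ → Li, so n(Li) = 0.3167 / 1 = 0.3167 mol.
m(Li) = 0.3167 × 6.94 = 2.20 g.

2.20 g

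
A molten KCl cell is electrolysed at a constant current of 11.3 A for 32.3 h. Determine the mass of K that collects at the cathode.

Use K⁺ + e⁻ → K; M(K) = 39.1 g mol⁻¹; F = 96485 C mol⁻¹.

Q = I·t = 11.30 A × 116280 s = 1314000 C.
n(e⁻) = Q/F = 1314000 / 96485 = 13.62 mol.
K⁺ + e⁻ → K, so n(K) = n(e⁻)/1 = 13.62 mol.
m = n·M = 13.62 × 39.1 = 532 g.

532 g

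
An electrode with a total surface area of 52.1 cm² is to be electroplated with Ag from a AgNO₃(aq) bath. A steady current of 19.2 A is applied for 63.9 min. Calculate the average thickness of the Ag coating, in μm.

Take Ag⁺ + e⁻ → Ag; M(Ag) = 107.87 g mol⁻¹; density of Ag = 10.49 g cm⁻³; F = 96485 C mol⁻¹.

1510 μm

Q = I·t = 19.20 × 3834.0 = 73610 C; n(e⁻) = 0.7629 mol.
n(Ag) = n(e⁻)/1 = 0.7629 mol, so m = 0.7629 × 107.87 = 82.30 g.
Volume = m/ρ = 82.30 / 10.49 = 7.845 cm³.
Thickness = V/A = 7.845 / 52.1 = 0.151 cm = 1510 μm.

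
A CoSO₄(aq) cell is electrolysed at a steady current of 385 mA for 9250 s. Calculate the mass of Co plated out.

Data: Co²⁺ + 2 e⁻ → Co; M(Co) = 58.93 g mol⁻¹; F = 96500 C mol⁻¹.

Q = I·t = 0.3850 A × 9250.0 s = 3561 C.
n(e⁻) = Q/F = 3561 / 96500 = 0.03690 mol.
Co²⁺ + 2 e⁻ → Co, so n(Co) = n(e⁻)/2 = 0.01845 mol.
m = n·M = 0.01845 × 58.93 = 1.09 g.

1.09 g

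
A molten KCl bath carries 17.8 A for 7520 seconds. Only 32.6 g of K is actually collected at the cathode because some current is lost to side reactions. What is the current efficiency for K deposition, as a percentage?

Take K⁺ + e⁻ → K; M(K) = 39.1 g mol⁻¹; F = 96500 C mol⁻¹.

60.1 %

Q = I·t = 17.80 × 7520.0 = 133900 C; n(e⁻) = 133900/96500 = 1.387 mol.
Theoretical n(K) = n(e⁻)/1 = 1.387 mol, i.e. m_theo = 1.387 × 39.1 = 54.24 g.
Efficiency = m_actual / m_theo = 32.6 / 54.24 = 60.1 %.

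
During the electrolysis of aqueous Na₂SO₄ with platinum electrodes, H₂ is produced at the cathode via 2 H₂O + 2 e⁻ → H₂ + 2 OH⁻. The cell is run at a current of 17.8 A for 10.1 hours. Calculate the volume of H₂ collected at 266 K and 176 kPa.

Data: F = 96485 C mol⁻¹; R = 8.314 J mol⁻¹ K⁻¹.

42.1 L

Q = I·t = 17.80 A × 36360 s = 647200 C.
n(e⁻) = Q/F = 647200 / 96485 = 6.708 mol.
2 electrons are transferred per H₂ molecule, so n(H₂) = 6.708 / 2 = 3.354 mol.
V = nRT/P = (3.354 × 8.314 × 266) / (176 × 10³ Pa) = 0.0421 m³ = 42.1 L.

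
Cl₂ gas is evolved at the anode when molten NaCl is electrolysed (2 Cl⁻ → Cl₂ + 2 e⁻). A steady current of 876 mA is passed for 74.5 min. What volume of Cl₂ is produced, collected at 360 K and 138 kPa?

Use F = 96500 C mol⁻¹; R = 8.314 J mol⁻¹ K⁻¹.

0.440 L

Q = I·t = 0.8760 A × 4470.0 s = 3916 C.
n(e⁻) = Q/F = 3916 / 96500 = 0.04058 mol.
2 electrons are transferred per Cl₂ molecule, so n(Cl₂) = 0.04058 / 2 = 0.02029 mol.
V = nRT/P = (0.02029 × 8.314 × 360) / (138 × 10³ Pa) = 4.40 × 10⁻⁴ m³ = 0.440 L.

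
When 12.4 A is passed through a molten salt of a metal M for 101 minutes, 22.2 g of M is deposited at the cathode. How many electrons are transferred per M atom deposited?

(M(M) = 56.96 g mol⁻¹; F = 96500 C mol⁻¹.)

2

Q = I·t = 12.40 A × 6060.0 s = 75140 C, so n(e⁻) = 75140/96500 = 0.7787 mol.
n(M) deposited = 22.2 / 56.96 = 0.3897 mol.
Electrons per atom = n(e⁻)/n(M) = 0.7787 / 0.3897 = 2.00 ≈ 2, so the ion is M²⁺.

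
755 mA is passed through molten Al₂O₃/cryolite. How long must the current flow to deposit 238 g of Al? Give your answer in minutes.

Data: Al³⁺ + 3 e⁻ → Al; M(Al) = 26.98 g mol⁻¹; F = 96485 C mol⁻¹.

n(Al) = m/M = 238 / 26.98 = 8.821 mol.
Each Al atom requires 3 electrons, so n(e⁻) = 3 × 8.821 = 26.46 mol.
Q = n(e⁻)·F = 26.46 × 96485 = 2553000 C.
t = Q/I = 2553000 / 0.7550 A = 3382000 s = 56400 min.

56400 min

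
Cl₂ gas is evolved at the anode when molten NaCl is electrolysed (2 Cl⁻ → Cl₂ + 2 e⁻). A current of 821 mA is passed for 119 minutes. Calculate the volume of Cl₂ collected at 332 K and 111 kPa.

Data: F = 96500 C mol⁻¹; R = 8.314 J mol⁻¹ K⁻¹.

0.755 L

Q = I·t = 0.8210 A × 7140.0 s = 5862 C.
n(e⁻) = Q/F = 5862 / 96500 = 0.06075 mol.
2 electrons are transferred per Cl₂ molecule, so n(Cl₂) = 0.06075 / 2 = 0.03037 mol.
V = nRT/P = (0.03037 × 8.314 × 332) / (111 × 10³ Pa) = 7.55 × 10⁻⁴ m³ = 0.755 L.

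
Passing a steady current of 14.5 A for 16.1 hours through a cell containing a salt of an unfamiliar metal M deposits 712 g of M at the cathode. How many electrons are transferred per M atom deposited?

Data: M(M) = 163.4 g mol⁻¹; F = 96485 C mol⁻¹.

2

Q = I·t = 14.50 A × 57960 s = 840400 C, so n(e⁻) = 840400/96485 = 8.710 mol.
n(M) deposited = 712 / 163.4 = 4.357 mol.
Electrons per atom = n(e⁻)/n(M) = 8.710 / 4.357 = 2.00 ≈ 2, so the ion is M²⁺.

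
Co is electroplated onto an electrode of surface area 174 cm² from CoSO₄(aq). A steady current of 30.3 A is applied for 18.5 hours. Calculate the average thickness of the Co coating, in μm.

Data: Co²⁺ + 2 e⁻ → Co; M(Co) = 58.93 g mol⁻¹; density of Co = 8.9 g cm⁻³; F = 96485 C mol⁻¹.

3980 μm

Q = I·t = 30.30 × 66600 = 2018000 C; n(e⁻) = 20.91 mol.
n(Co) = n(e⁻)/2 = 10.46 mol, so m = 10.46 × 58.93 = 616.3 g.
Volume = m/ρ = 616.3 / 8.9 = 69.24 cm³.
Thickness = V/A = 69.24 / 174 = 0.398 cm = 3980 μm.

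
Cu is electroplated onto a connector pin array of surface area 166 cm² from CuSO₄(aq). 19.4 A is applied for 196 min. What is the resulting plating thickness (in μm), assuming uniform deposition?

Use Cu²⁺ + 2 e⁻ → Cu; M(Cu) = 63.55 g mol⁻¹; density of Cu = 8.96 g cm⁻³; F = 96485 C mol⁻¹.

505 μm

Q = I·t = 19.40 × 11760 = 228100 C; n(e⁻) = 2.365 mol.
n(Cu) = n(e⁻)/2 = 1.182 mol, so m = 1.182 × 63.55 = 75.13 g.
Volume = m/ρ = 75.13 / 8.96 = 8.385 cm³.
Thickness = V/A = 8.385 / 166 = 0.0505 cm = 505 μm.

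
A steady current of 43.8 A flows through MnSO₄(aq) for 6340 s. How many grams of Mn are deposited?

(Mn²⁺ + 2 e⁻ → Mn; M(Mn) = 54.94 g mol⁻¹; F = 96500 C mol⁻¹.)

Q = I·t = 43.80 A × 6340.0 s = 277700 C.
n(e⁻) = Q/F = 277700 / 96500 = 2.878 mol.
Mn²⁺ + 2 e⁻ → Mn, so n(Mn) = n(e⁻)/2 = 1.439 mol.
m = n·M = 1.439 × 54.94 = 79.0 g.

79.0 g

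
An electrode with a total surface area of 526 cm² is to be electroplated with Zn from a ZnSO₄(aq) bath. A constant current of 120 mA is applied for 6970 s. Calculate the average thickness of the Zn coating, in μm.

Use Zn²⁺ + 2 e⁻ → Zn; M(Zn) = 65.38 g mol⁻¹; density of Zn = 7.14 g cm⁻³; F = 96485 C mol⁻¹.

0.755 μm

Q = I·t = 0.1200 × 6970.0 = 836.4 C; n(e⁻) = 0.008669 mol.
n(Zn) = n(e⁻)/2 = 0.004334 mol, so m = 0.004334 × 65.38 = 0.2834 g.
Volume = m/ρ = 0.2834 / 7.14 = 0.03969 cm³.
Thickness = V/A = 0.03969 / 526 = 7.55 × 10⁻⁵ cm = 0.755 μm.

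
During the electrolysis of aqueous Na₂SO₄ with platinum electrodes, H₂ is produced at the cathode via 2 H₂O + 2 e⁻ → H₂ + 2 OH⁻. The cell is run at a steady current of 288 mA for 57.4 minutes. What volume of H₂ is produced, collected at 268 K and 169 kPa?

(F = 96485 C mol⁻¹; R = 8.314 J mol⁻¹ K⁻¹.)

Q = I·t = 0.2880 A × 3444.0 s = 991.9 C.
n(e⁻) = Q/F = 991.9 / 96485 = 0.01028 mol.
2 electrons are transferred per H₂ molecule, so n(H₂) = 0.01028 / 2 = 0.005140 mol.
V = nRT/P = (0.005140 × 8.314 × 268) / (169 × 10³ Pa) = 6.78 × 10⁻⁵ m³ = 0.0678 L.

0.0678 L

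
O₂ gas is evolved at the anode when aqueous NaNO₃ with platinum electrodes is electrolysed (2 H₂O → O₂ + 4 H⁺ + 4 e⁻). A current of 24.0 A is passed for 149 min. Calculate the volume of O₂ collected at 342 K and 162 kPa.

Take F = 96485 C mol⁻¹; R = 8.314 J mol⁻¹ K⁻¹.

Q = I·t = 24.00 A × 8940.0 s = 214600 C.
n(e⁻) = Q/F = 214600 / 96485 = 2.224 mol.
4 electrons are transferred per O₂ molecule, so n(O₂) = 2.224 / 4 = 0.5559 mol.
V = nRT/P = (0.5559 × 8.314 × 342) / (162 × 10³ Pa) = 0.00976 m³ = 9.76 L.

9.76 L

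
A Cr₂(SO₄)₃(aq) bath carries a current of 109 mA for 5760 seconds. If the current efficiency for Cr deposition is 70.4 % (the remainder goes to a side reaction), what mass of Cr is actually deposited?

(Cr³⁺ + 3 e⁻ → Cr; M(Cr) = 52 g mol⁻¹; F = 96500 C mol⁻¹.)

0.0794 g

Q = I·t = 0.1090 × 5760.0 = 627.8 C.
n(e⁻) = 627.8/96500 = 0.006506 mol; theoretically n(Cr) = 0.006506/3 = 0.002169 mol, m_theo = 0.1128 g.
At 70.4 % efficiency, m_actual = 0.704 × 0.1128 = 0.0794 g.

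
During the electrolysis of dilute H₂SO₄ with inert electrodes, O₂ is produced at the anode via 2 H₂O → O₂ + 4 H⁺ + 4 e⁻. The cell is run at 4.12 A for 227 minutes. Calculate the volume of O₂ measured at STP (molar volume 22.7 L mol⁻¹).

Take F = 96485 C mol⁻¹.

3.30 L

Q = I·t = 4.120 A × 13620 s = 56110 C.
n(e⁻) = Q/F = 56110 / 96485 = 0.5816 mol.
4 electrons are transferred per O₂ molecule, so n(O₂) = 0.5816 / 4 = 0.1454 mol.
V = n × V_m = 0.1454 × 22.7 = 3.30 L.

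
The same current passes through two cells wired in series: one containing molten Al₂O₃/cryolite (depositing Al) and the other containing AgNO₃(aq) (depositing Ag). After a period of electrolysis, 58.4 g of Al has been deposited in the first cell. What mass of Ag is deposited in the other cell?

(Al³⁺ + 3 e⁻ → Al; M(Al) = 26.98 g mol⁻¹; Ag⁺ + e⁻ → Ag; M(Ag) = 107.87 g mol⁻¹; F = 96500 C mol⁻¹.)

n(Al) = 58.4 / 26.98 = 2.165 mol.
Since Al³⁺ + 3 e⁻ → Al, n(e⁻) passed = 3 × 2.165 = 6.494 mol.
Cells in series carry the same charge, so the same 6.494 mol of electrons passes through cell 2.
Ag⁺ + e⁻ → Ag, so n(Ag) = 6.494 / 1 = 6.494 mol.
m(Ag) = 6.494 × 107.87 = 700 g.

700 g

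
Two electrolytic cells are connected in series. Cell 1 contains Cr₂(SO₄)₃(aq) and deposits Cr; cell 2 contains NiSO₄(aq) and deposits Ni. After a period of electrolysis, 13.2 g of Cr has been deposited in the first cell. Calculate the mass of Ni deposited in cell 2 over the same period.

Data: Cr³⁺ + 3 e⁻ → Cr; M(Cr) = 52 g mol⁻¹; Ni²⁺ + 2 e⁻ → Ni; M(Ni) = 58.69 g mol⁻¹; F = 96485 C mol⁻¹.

n(Cr) = 13.2 / 52 = 0.2538 mol.
Since Cr³⁺ + 3 e⁻ → Cr, n(e⁻) passed = 3 × 0.2538 = 0.7615 mol.
Cells in series carry the same charge, so the same 0.7615 mol of electrons passes through cell 2.
Ni²⁺ + 2 e⁻ → Ni, so n(Ni) = 0.7615 / 2 = 0.3808 mol.
m(Ni) = 0.3808 × 58.69 = 22.3 g.

22.3 g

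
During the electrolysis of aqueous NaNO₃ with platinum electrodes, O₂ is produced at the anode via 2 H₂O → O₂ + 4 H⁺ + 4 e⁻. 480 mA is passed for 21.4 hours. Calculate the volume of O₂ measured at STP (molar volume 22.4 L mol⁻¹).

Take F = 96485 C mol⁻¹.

Q = I·t = 0.4800 A × 77040 s = 36980 C.
n(e⁻) = Q/F = 36980 / 96485 = 0.3833 mol.
4 electrons are transferred per O₂ molecule, so n(O₂) = 0.3833 / 4 = 0.09582 mol.
V = n × V_m = 0.09582 × 22.4 = 2.15 L.

2.15 L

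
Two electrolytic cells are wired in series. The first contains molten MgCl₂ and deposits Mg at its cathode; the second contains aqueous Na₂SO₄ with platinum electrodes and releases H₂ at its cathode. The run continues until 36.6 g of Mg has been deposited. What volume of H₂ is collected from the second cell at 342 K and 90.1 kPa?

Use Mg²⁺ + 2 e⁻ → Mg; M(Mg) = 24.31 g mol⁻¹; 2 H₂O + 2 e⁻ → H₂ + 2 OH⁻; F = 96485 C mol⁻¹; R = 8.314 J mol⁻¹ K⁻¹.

n(Mg) = 36.6 / 24.31 = 1.506 mol, so n(e⁻) = 2 × 1.506 = 3.011 mol.
The cells are in series, so the same 3.011 mol of electrons passes through the second cell.
2 H₂O + 2 e⁻ → H₂ + 2 OH⁻ — 2 mol e⁻ per mol H₂, so n(H₂) = 3.011/2 = 1.506 mol.
V = nRT/P = (1.506 × 8.314 × 342) / (90.1 × 10³) = 0.0475 m³ = 47.5 L.

47.5 L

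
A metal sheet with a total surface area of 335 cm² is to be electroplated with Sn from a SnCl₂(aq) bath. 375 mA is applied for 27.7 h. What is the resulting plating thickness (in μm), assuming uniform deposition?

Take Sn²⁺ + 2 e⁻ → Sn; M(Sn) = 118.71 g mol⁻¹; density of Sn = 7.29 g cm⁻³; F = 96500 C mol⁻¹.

Q = I·t = 0.3750 × 99720 = 37400 C; n(e⁻) = 0.3875 mol.
n(Sn) = n(e⁻)/2 = 0.1938 mol, so m = 0.1938 × 118.71 = 23.00 g.
Volume = m/ρ = 23.00 / 7.29 = 3.155 cm³.
Thickness = V/A = 3.155 / 335 = 0.00942 cm = 94.2 μm.

94.2 μm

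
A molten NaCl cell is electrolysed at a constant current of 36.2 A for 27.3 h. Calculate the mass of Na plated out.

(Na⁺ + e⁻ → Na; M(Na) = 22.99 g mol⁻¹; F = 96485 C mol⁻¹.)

Q = I·t = 36.20 A × 98280 s = 3558000 C.
n(e⁻) = Q/F = 3558000 / 96485 = 36.87 mol.
Na⁺ + e⁻ → Na, so n(Na) = n(e⁻)/1 = 36.87 mol.
m = n·M = 36.87 × 22.99 = 848 g.

848 g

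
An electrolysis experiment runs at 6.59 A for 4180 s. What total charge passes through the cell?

Q = I·t = 6.590 A × 4180.0 s = 27500 C.

27500 C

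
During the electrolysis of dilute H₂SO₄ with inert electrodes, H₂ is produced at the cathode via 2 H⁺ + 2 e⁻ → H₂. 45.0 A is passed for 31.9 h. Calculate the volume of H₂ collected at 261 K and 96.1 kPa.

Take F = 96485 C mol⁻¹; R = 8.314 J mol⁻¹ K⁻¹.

Q = I·t = 45.00 A × 114840 s = 5168000 C.
n(e⁻) = Q/F = 5168000 / 96485 = 53.56 mol.
2 electrons are transferred per H₂ molecule, so n(H₂) = 53.56 / 2 = 26.78 mol.
V = nRT/P = (26.78 × 8.314 × 261) / (96.1 × 10³ Pa) = 0.605 m³ = 605 L.

605 L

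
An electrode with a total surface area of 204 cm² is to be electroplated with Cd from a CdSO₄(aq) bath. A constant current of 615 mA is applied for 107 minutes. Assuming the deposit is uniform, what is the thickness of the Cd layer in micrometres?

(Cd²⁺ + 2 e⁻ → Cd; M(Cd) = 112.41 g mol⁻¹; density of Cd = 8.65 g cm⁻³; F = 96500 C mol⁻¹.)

13.0 μm

Q = I·t = 0.6150 × 6420.0 = 3948 C; n(e⁻) = 0.04092 mol.
n(Cd) = n(e⁻)/2 = 0.02046 mol, so m = 0.02046 × 112.41 = 2.300 g.
Volume = m/ρ = 2.300 / 8.65 = 0.2659 cm³.
Thickness = V/A = 0.2659 / 204 = 0.00130 cm = 13.0 μm.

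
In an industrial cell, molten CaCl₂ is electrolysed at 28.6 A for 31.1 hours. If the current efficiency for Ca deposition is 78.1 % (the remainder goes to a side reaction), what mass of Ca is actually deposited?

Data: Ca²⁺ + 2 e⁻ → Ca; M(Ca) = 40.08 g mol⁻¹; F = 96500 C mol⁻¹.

519 g

Q = I·t = 28.60 × 111960 = 3202000 C.
n(e⁻) = 3202000/96500 = 33.18 mol; theoretically n(Ca) = 33.18/2 = 16.59 mol, m_theo = 665.0 g.
At 78.1 % efficiency, m_actual = 0.781 × 665.0 = 519 g.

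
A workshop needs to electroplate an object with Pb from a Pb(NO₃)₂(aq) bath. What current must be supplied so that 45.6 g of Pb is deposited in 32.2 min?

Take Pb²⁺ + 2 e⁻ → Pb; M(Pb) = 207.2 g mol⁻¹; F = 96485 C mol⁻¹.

n(Pb) = 45.6 / 207.2 = 0.2201 mol.
n(e⁻) = 2 × 0.2201 = 0.4402 mol.
Q = n(e⁻)·F = 0.4402 × 96485 = 42470 C.
I = Q/t = 42470 / 1932.0 s = 22.0 A.

22.0 A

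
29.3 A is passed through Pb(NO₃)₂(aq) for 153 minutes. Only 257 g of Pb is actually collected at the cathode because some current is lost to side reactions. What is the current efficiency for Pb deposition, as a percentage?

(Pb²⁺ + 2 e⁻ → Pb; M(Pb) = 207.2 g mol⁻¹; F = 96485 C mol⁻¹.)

Q = I·t = 29.30 × 9180.0 = 269000 C; n(e⁻) = 269000/96485 = 2.788 mol.
Theoretical n(Pb) = n(e⁻)/2 = 1.394 mol, i.e. m_theo = 1.394 × 207.2 = 288.8 g.
Efficiency = m_actual / m_theo = 257 / 288.8 = 89.0 %.

89.0 %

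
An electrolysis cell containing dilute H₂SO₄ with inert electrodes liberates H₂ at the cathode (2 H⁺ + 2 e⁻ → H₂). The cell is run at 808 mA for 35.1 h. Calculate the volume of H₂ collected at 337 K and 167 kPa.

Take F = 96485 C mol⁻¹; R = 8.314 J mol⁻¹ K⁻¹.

Q = I·t = 0.8080 A × 126360 s = 102100 C.
n(e⁻) = Q/F = 102100 / 96485 = 1.058 mol.
2 electrons are transferred per H₂ molecule, so n(H₂) = 1.058 / 2 = 0.5291 mol.
V = nRT/P = (0.5291 × 8.314 × 337) / (167 × 10³ Pa) = 0.00888 m³ = 8.88 L.

8.88 L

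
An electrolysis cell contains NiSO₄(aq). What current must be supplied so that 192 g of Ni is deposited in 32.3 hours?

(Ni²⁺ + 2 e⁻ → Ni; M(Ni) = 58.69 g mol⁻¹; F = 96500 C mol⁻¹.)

n(Ni) = 192 / 58.69 = 3.271 mol.
n(e⁻) = 2 × 3.271 = 6.543 mol.
Q = n(e⁻)·F = 6.543 × 96500 = 631400 C.
I = Q/t = 631400 / 116280 s = 5.43 A.

5.43 A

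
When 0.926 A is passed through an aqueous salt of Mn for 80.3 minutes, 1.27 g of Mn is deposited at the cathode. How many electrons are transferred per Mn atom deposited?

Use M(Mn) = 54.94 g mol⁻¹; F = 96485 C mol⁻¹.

Q = I·t = 0.9260 A × 4818.0 s = 4461 C, so n(e⁻) = 4461/96485 = 0.04624 mol.
n(Mn) deposited = 1.27 / 54.94 = 0.02312 mol.
Electrons per atom = n(e⁻)/n(Mn) = 0.04624 / 0.02312 = 2.00 ≈ 2, so the ion is Mn²⁺.

2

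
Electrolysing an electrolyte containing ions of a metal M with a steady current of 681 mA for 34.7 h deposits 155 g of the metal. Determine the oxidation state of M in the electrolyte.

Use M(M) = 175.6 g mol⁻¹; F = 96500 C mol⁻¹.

Q = I·t = 0.6810 A × 124920 s = 85070 C, so n(e⁻) = 85070/96500 = 0.8816 mol.
n(M) deposited = 155 / 175.6 = 0.8827 mol.
Electrons per atom = n(e⁻)/n(M) = 0.8816 / 0.8827 = 0.999 ≈ 1, so the ion is M⁺.

+1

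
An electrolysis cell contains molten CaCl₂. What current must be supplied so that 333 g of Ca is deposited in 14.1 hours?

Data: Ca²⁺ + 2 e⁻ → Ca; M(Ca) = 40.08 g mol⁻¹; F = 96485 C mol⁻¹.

n(Ca) = 333 / 40.08 = 8.308 mol.
n(e⁻) = 2 × 8.308 = 16.62 mol.
Q = n(e⁻)·F = 16.62 × 96485 = 1603000 C.
I = Q/t = 1603000 / 50760 s = 31.6 A.

31.6 A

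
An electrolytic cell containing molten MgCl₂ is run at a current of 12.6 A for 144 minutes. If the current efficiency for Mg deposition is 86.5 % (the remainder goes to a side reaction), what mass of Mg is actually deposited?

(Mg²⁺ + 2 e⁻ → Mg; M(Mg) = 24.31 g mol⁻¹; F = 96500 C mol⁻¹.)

Q = I·t = 12.60 × 8640.0 = 108900 C.
n(e⁻) = 108900/96500 = 1.128 mol; theoretically n(Mg) = 1.128/2 = 0.5641 mol, m_theo = 13.71 g.
At 86.5 % efficiency, m_actual = 0.865 × 13.71 = 11.9 g.

11.9 g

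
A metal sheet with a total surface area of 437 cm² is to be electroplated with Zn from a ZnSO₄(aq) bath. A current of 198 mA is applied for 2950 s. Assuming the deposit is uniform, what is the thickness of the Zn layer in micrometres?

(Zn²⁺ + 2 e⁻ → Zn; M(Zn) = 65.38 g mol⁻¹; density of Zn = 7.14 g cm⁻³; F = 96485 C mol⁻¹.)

0.634 μm

Q = I·t = 0.1980 × 2950.0 = 584.1 C; n(e⁻) = 0.006054 mol.
n(Zn) = n(e⁻)/2 = 0.003027 mol, so m = 0.003027 × 65.38 = 0.1979 g.
Volume = m/ρ = 0.1979 / 7.14 = 0.02772 cm³.
Thickness = V/A = 0.02772 / 437 = 6.34 × 10⁻⁵ cm = 0.634 μm.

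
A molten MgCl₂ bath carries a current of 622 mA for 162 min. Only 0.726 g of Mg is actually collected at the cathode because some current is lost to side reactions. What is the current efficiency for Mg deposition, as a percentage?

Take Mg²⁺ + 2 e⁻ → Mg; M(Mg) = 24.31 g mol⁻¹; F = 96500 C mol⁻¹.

Q = I·t = 0.6220 × 9720.0 = 6046 C; n(e⁻) = 6046/96500 = 0.06265 mol.
Theoretical n(Mg) = n(e⁻)/2 = 0.03133 mol, i.e. m_theo = 0.03133 × 24.31 = 0.7615 g.
Efficiency = m_actual / m_theo = 0.726 / 0.7615 = 95.3 %.

95.3 %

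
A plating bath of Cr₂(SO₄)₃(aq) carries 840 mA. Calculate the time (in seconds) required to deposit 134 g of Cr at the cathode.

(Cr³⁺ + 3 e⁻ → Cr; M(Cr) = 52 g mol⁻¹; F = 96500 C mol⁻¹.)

n(Cr) = m/M = 134 / 52 = 2.577 mol.
Each Cr atom requires 3 electrons, so n(e⁻) = 3 × 2.577 = 7.731 mol.
Q = n(e⁻)·F = 7.731 × 96500 = 746000 C.
t = Q/I = 746000 / 0.8400 A = 888100 s.

8.88 × 10⁵ s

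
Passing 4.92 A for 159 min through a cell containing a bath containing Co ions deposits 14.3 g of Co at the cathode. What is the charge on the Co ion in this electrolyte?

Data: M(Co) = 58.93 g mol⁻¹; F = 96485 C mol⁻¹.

Q = I·t = 4.920 A × 9540.0 s = 46940 C, so n(e⁻) = 46940/96485 = 0.4865 mol.
n(Co) deposited = 14.3 / 58.93 = 0.2427 mol.
Electrons per atom = n(e⁻)/n(Co) = 0.4865 / 0.2427 = 2.00 ≈ 2, so the ion is Co²⁺.

+2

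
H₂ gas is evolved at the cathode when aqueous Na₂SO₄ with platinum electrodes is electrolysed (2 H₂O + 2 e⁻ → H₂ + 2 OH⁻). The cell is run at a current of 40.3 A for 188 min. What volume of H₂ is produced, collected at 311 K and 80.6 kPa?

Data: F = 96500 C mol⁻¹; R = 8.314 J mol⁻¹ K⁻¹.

75.6 L

Q = I·t = 40.30 A × 11280 s = 454600 C.
n(e⁻) = Q/F = 454600 / 96500 = 4.711 mol.
2 electrons are transferred per H₂ molecule, so n(H₂) = 4.711 / 2 = 2.355 mol.
V = nRT/P = (2.355 × 8.314 × 311) / (80.6 × 10³ Pa) = 0.0756 m³ = 75.6 L.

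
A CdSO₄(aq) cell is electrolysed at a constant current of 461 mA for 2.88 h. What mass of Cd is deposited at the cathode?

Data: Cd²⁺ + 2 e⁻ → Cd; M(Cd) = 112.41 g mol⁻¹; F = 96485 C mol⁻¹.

Q = I·t = 0.4610 A × 10368 s = 4780 C.
n(e⁻) = Q/F = 4780 / 96485 = 0.04954 mol.
Cd²⁺ + 2 e⁻ → Cd, so n(Cd) = n(e⁻)/2 = 0.02477 mol.
m = n·M = 0.02477 × 112.41 = 2.78 g.

2.78 g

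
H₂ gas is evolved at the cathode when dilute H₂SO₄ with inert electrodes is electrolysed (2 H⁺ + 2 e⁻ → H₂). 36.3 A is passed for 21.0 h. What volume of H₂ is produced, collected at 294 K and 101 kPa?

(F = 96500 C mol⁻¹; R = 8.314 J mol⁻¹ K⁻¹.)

Q = I·t = 36.30 A × 75600 s = 2744000 C.
n(e⁻) = Q/F = 2744000 / 96500 = 28.44 mol.
2 electrons are transferred per H₂ molecule, so n(H₂) = 28.44 / 2 = 14.22 mol.
V = nRT/P = (14.22 × 8.314 × 294) / (101 × 10³ Pa) = 0.344 m³ = 344 L.

344 L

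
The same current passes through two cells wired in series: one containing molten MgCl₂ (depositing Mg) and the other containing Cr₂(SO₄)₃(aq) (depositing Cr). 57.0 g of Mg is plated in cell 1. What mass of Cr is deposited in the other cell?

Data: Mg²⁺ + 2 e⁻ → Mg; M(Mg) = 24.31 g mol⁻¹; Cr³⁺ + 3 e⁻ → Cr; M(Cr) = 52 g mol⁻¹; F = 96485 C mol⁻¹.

n(Mg) = 57.0 / 24.31 = 2.345 mol.
Since Mg²⁺ + 2 e⁻ → Mg, n(e⁻) passed = 2 × 2.345 = 4.689 mol.
Cells in series carry the same charge, so the same 4.689 mol of electrons passes through cell 2.
Cr³⁺ + 3 e⁻ → Cr, so n(Cr) = 4.689 / 3 = 1.563 mol.
m(Cr) = 1.563 × 52 = 81.3 g.

81.3 g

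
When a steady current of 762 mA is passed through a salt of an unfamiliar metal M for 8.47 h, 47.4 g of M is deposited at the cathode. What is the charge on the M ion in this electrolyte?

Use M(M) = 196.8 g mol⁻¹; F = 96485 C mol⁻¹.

+1

Q = I·t = 0.7620 A × 30492 s = 23230 C, so n(e⁻) = 23230/96485 = 0.2408 mol.
n(M) deposited = 47.4 / 196.8 = 0.2409 mol.
Electrons per atom = n(e⁻)/n(M) = 0.2408 / 0.2409 = 1.00 ≈ 1, so the ion is M⁺.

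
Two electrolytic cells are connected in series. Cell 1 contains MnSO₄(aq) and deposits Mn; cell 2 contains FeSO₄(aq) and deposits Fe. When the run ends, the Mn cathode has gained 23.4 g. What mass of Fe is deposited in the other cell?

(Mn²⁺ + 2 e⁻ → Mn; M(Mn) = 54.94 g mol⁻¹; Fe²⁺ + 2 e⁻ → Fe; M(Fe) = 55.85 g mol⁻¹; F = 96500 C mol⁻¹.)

n(Mn) = 23.4 / 54.94 = 0.4259 mol.
Since Mn²⁺ + 2 e⁻ → Mn, n(e⁻) passed = 2 × 0.4259 = 0.8518 mol.
Cells in series carry the same charge, so the same 0.8518 mol of electrons passes through cell 2.
Fe²⁺ + 2 e⁻ → Fe, so n(Fe) = 0.8518 / 2 = 0.4259 mol.
m(Fe) = 0.4259 × 55.85 = 23.8 g.

23.8 g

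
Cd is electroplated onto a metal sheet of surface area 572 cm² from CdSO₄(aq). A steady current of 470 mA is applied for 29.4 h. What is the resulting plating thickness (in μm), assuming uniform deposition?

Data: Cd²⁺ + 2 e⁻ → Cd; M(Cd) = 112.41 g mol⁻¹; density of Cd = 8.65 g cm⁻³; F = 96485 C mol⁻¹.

Q = I·t = 0.4700 × 105840 = 49740 C; n(e⁻) = 0.5156 mol.
n(Cd) = n(e⁻)/2 = 0.2578 mol, so m = 0.2578 × 112.41 = 28.98 g.
Volume = m/ρ = 28.98 / 8.65 = 3.350 cm³.
Thickness = V/A = 3.350 / 572 = 0.00586 cm = 58.6 μm.

58.6 μm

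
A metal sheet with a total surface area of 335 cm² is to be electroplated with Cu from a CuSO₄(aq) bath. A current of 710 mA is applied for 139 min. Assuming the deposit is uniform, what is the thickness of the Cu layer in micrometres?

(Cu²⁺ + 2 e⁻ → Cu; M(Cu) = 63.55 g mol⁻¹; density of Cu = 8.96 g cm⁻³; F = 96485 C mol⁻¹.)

6.50 μm

Q = I·t = 0.7100 × 8340.0 = 5921 C; n(e⁻) = 0.06137 mol.
n(Cu) = n(e⁻)/2 = 0.03069 mol, so m = 0.03069 × 63.55 = 1.950 g.
Volume = m/ρ = 1.950 / 8.96 = 0.2176 cm³.
Thickness = V/A = 0.2176 / 335 = 6.50 × 10⁻⁴ cm = 6.50 μm.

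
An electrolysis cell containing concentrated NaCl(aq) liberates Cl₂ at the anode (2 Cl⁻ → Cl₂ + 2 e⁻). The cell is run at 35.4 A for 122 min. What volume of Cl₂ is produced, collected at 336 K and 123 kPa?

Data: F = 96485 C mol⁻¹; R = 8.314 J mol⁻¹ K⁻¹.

Q = I·t = 35.40 A × 7320.0 s = 259100 C.
n(e⁻) = Q/F = 259100 / 96485 = 2.686 mol.
2 electrons are transferred per Cl₂ molecule, so n(Cl₂) = 2.686 / 2 = 1.343 mol.
V = nRT/P = (1.343 × 8.314 × 336) / (123 × 10³ Pa) = 0.0305 m³ = 30.5 L.

30.5 L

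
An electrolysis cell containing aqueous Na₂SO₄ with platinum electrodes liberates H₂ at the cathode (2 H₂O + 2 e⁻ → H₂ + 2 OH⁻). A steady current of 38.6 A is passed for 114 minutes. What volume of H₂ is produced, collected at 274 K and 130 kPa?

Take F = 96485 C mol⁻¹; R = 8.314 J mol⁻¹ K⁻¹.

24.0 L

Q = I·t = 38.60 A × 6840.0 s = 264000 C.
n(e⁻) = Q/F = 264000 / 96485 = 2.736 mol.
2 electrons are transferred per H₂ molecule, so n(H₂) = 2.736 / 2 = 1.368 mol.
V = nRT/P = (1.368 × 8.314 × 274) / (130 × 10³ Pa) = 0.0240 m³ = 24.0 L.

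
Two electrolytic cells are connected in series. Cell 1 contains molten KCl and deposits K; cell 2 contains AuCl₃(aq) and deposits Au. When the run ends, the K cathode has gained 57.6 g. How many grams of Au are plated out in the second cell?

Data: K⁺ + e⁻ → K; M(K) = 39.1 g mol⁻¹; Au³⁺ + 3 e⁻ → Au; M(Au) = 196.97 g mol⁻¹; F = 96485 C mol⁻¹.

96.7 g

n(K) = 57.6 / 39.1 = 1.473 mol.
Since K⁺ + e⁻ → K, n(e⁻) passed = 1 × 1.473 = 1.473 mol.
Cells in series carry the same charge, so the same 1.473 mol of electrons passes through cell 2.
Au³⁺ + 3 e⁻ → Au, so n(Au) = 1.473 / 3 = 0.4910 mol.
m(Au) = 0.4910 × 196.97 = 96.7 g.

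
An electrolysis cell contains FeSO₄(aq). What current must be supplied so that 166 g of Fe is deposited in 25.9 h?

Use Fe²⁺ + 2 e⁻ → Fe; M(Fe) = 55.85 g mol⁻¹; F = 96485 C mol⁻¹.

6.15 A

n(Fe) = 166 / 55.85 = 2.972 mol.
n(e⁻) = 2 × 2.972 = 5.944 mol.
Q = n(e⁻)·F = 5.944 × 96485 = 573600 C.
I = Q/t = 573600 / 93240 s = 6.15 A.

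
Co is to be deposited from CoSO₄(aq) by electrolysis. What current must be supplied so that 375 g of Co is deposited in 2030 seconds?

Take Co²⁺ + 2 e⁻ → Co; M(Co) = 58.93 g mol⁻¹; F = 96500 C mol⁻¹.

n(Co) = 375 / 58.93 = 6.363 mol.
n(e⁻) = 2 × 6.363 = 12.73 mol.
Q = n(e⁻)·F = 12.73 × 96500 = 1228000 C.
I = Q/t = 1228000 / 2030.0 s = 605 A.

605 A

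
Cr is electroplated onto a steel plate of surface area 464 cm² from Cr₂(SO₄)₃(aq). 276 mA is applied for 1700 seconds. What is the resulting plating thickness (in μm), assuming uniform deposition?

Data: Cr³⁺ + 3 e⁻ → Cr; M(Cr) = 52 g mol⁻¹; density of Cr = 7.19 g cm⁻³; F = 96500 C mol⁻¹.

0.253 μm

Q = I·t = 0.2760 × 1700.0 = 469.2 C; n(e⁻) = 0.004862 mol.
n(Cr) = n(e⁻)/3 = 0.001621 mol, so m = 0.001621 × 52 = 0.08428 g.
Volume = m/ρ = 0.08428 / 7.19 = 0.01172 cm³.
Thickness = V/A = 0.01172 / 464 = 2.53 × 10⁻⁵ cm = 0.253 μm.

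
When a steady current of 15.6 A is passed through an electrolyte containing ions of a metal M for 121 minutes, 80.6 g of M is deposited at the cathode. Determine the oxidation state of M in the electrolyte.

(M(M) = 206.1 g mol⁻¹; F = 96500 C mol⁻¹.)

Q = I·t = 15.60 A × 7260.0 s = 113300 C, so n(e⁻) = 113300/96500 = 1.174 mol.
n(M) deposited = 80.6 / 206.1 = 0.3911 mol.
Electrons per atom = n(e⁻)/n(M) = 1.174 / 0.3911 = 3.00 ≈ 3, so the ion is M³⁺.

+3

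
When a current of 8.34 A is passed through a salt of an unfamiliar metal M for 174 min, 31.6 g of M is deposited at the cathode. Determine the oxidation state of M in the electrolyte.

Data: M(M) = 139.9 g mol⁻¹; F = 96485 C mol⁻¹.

+4

Q = I·t = 8.340 A × 10440 s = 87070 C, so n(e⁻) = 87070/96485 = 0.9024 mol.
n(M) deposited = 31.6 / 139.9 = 0.2259 mol.
Electrons per atom = n(e⁻)/n(M) = 0.9024 / 0.2259 = 4.00 ≈ 4, so the ion is M⁴⁺.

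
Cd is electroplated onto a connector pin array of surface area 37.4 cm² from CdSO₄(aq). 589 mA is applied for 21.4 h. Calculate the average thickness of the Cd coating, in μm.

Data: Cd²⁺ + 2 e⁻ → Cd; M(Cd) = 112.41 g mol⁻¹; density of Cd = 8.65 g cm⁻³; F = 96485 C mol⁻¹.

817 μm

Q = I·t = 0.5890 × 77040 = 45380 C; n(e⁻) = 0.4703 mol.
n(Cd) = n(e⁻)/2 = 0.2351 mol, so m = 0.2351 × 112.41 = 26.43 g.
Volume = m/ρ = 26.43 / 8.65 = 3.056 cm³.
Thickness = V/A = 3.056 / 37.4 = 0.0817 cm = 817 μm.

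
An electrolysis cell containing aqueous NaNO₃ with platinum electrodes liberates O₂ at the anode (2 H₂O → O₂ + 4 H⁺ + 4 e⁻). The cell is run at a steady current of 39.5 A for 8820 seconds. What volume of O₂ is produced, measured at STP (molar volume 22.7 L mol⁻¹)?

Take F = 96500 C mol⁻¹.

20.5 L

Q = I·t = 39.50 A × 8820.0 s = 348400 C.
n(e⁻) = Q/F = 348400 / 96500 = 3.610 mol.
4 electrons are transferred per O₂ molecule, so n(O₂) = 3.610 / 4 = 0.9026 mol.
V = n × V_m = 0.9026 × 22.7 = 20.5 L.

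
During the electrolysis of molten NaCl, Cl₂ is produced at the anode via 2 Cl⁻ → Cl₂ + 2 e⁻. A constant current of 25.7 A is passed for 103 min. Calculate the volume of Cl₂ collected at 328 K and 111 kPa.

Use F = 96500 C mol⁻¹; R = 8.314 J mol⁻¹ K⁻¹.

Q = I·t = 25.70 A × 6180.0 s = 158800 C.
n(e⁻) = Q/F = 158800 / 96500 = 1.646 mol.
2 electrons are transferred per Cl₂ molecule, so n(Cl₂) = 1.646 / 2 = 0.8229 mol.
V = nRT/P = (0.8229 × 8.314 × 328) / (111 × 10³ Pa) = 0.0202 m³ = 20.2 L.

20.2 L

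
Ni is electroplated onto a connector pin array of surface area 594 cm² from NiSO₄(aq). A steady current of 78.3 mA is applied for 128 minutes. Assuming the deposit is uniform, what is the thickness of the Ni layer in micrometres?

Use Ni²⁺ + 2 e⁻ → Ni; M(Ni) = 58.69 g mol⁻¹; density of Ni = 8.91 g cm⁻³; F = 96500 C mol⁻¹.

Q = I·t = 0.07830 × 7680.0 = 601.3 C; n(e⁻) = 0.006232 mol.
n(Ni) = n(e⁻)/2 = 0.003116 mol, so m = 0.003116 × 58.69 = 0.1829 g.
Volume = m/ρ = 0.1829 / 8.91 = 0.02052 cm³.
Thickness = V/A = 0.02052 / 594 = 3.46 × 10⁻⁵ cm = 0.346 μm.

0.346 μm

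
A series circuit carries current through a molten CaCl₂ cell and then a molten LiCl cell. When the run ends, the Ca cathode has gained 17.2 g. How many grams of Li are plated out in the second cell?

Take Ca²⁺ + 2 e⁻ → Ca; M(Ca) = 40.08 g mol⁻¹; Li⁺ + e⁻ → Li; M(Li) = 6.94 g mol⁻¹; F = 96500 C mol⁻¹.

n(Ca) = 17.2 / 40.08 = 0.4291 mol.
Since Ca²⁺ + 2 e⁻ → Ca, n(e⁻) passed = 2 × 0.4291 = 0.8583 mol.
Cells in series carry the same charge, so the same 0.8583 mol of electrons passes through cell 2.
Li⁺ + e⁻ → Li, so n(Li) = 0.8583 / 1 = 0.8583 mol.
m(Li) = 0.8583 × 6.94 = 5.96 g.

5.96 g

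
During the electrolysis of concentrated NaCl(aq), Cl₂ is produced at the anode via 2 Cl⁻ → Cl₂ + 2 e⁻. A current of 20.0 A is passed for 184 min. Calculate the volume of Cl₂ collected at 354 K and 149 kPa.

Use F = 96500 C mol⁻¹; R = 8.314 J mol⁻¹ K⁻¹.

Q = I·t = 20.00 A × 11040 s = 220800 C.
n(e⁻) = Q/F = 220800 / 96500 = 2.288 mol.
2 electrons are transferred per Cl₂ molecule, so n(Cl₂) = 2.288 / 2 = 1.144 mol.
V = nRT/P = (1.144 × 8.314 × 354) / (149 × 10³ Pa) = 0.0226 m³ = 22.6 L.

22.6 L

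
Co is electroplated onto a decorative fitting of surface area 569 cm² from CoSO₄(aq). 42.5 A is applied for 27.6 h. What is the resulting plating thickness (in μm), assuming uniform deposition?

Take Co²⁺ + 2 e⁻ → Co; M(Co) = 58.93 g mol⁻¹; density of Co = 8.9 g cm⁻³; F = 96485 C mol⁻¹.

Q = I·t = 42.50 × 99360 = 4223000 C; n(e⁻) = 43.77 mol.
n(Co) = n(e⁻)/2 = 21.88 mol, so m = 21.88 × 58.93 = 1290 g.
Volume = m/ρ = 1290 / 8.9 = 144.9 cm³.
Thickness = V/A = 144.9 / 569 = 0.255 cm = 2550 μm.

2550 μm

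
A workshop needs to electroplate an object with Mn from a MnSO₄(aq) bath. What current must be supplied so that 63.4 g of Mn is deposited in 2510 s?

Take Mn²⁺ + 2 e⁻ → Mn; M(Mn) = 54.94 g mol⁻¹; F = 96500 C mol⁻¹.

n(Mn) = 63.4 / 54.94 = 1.154 mol.
n(e⁻) = 2 × 1.154 = 2.308 mol.
Q = n(e⁻)·F = 2.308 × 96500 = 222700 C.
I = Q/t = 222700 / 2510.0 s = 88.7 A.

88.7 A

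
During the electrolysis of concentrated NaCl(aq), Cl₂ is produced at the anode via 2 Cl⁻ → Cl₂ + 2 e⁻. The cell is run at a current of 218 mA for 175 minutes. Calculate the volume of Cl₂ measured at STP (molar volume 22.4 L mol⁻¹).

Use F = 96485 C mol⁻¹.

Q = I·t = 0.2180 A × 10500 s = 2289 C.
n(e⁻) = Q/F = 2289 / 96485 = 0.02372 mol.
2 electrons are transferred per Cl₂ molecule, so n(Cl₂) = 0.02372 / 2 = 0.01186 mol.
V = n × V_m = 0.01186 × 22.4 = 0.266 L.

0.266 L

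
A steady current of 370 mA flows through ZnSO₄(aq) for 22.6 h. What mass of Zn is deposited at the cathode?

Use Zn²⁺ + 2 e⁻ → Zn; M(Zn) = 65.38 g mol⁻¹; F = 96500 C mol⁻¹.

Q = I·t = 0.3700 A × 81360 s = 30100 C.
n(e⁻) = Q/F = 30100 / 96500 = 0.3120 mol.
Zn²⁺ + 2 e⁻ → Zn, so n(Zn) = n(e⁻)/2 = 0.1560 mol.
m = n·M = 0.1560 × 65.38 = 10.2 g.

10.2 g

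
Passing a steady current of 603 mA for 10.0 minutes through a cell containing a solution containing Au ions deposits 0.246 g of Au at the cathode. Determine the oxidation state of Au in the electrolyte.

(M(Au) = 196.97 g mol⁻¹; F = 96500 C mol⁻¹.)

+3

Q = I·t = 0.6030 A × 600.00 s = 361.8 C, so n(e⁻) = 361.8/96500 = 0.003749 mol.
n(Au) deposited = 0.246 / 196.97 = 0.001249 mol.
Electrons per atom = n(e⁻)/n(Au) = 0.003749 / 0.001249 = 3.00 ≈ 3, so the ion is Au³⁺.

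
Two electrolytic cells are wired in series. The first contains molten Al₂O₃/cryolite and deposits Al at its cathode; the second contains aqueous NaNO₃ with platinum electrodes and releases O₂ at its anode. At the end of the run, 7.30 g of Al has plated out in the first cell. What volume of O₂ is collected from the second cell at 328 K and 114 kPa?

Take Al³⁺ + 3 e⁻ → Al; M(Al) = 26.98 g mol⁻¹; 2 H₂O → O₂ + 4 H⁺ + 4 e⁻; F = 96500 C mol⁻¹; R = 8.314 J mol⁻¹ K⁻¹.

n(Al) = 7.30 / 26.98 = 0.2706 mol, so n(e⁻) = 3 × 0.2706 = 0.8117 mol.
The cells are in series, so the same 0.8117 mol of electrons passes through the second cell.
2 H₂O → O₂ + 4 H⁺ + 4 e⁻ — 4 mol e⁻ per mol O₂, so n(O₂) = 0.8117/4 = 0.2029 mol.
V = nRT/P = (0.2029 × 8.314 × 328) / (114 × 10³) = 0.00485 m³ = 4.85 L.

4.85 L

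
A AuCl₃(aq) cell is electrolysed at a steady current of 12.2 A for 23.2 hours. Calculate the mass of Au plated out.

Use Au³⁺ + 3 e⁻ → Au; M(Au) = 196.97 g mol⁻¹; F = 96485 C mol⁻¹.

Q = I·t = 12.20 A × 83520 s = 1019000 C.
n(e⁻) = Q/F = 1019000 / 96485 = 10.56 mol.
Au³⁺ + 3 e⁻ → Au, so n(Au) = n(e⁻)/3 = 3.520 mol.
m = n·M = 3.520 × 196.97 = 693 g.

693 g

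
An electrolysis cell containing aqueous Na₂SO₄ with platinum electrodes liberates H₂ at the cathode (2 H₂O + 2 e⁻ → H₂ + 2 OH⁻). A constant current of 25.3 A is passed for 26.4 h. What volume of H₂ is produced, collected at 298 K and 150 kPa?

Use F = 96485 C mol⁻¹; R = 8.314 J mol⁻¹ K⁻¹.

206 L

Q = I·t = 25.30 A × 95040 s = 2405000 C.
n(e⁻) = Q/F = 2405000 / 96485 = 24.92 mol.
2 electrons are transferred per H₂ molecule, so n(H₂) = 24.92 / 2 = 12.46 mol.
V = nRT/P = (12.46 × 8.314 × 298) / (150 × 10³ Pa) = 0.206 m³ = 206 L.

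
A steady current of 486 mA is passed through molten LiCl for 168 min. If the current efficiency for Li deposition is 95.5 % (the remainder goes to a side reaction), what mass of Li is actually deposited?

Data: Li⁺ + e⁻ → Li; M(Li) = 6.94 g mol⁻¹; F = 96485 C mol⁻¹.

0.337 g

Q = I·t = 0.4860 × 10080 = 4899 C.
n(e⁻) = 4899/96485 = 0.05077 mol; theoretically n(Li) = 0.05077/1 = 0.05077 mol, m_theo = 0.3524 g.
At 95.5 % efficiency, m_actual = 0.955 × 0.3524 = 0.337 g.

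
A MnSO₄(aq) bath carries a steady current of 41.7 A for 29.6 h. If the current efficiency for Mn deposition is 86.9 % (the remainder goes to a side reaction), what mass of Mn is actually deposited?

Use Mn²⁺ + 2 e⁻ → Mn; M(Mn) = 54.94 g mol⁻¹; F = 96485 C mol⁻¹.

Q = I·t = 41.70 × 106560 = 4444000 C.
n(e⁻) = 4444000/96485 = 46.05 mol; theoretically n(Mn) = 46.05/2 = 23.03 mol, m_theo = 1265 g.
At 86.9 % efficiency, m_actual = 0.869 × 1265 = 1100 g.

1100 g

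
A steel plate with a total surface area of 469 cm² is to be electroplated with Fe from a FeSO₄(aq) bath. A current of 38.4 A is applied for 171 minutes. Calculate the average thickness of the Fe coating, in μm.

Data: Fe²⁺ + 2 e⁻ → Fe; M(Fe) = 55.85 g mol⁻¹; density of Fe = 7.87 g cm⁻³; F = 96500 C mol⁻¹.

309 μm

Q = I·t = 38.40 × 10260 = 394000 C; n(e⁻) = 4.083 mol.
n(Fe) = n(e⁻)/2 = 2.041 mol, so m = 2.041 × 55.85 = 114.0 g.
Volume = m/ρ = 114.0 / 7.87 = 14.49 cm³.
Thickness = V/A = 14.49 / 469 = 0.0309 cm = 309 μm.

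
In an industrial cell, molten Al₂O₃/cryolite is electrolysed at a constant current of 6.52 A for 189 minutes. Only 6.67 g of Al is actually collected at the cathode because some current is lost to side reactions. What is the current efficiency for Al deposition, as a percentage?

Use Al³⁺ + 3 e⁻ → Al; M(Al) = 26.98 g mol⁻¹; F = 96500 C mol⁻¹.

96.8 %

Q = I·t = 6.520 × 11340 = 73940 C; n(e⁻) = 73940/96500 = 0.7662 mol.
Theoretical n(Al) = n(e⁻)/3 = 0.2554 mol, i.e. m_theo = 0.2554 × 26.98 = 6.891 g.
Efficiency = m_actual / m_theo = 6.67 / 6.891 = 96.8 %.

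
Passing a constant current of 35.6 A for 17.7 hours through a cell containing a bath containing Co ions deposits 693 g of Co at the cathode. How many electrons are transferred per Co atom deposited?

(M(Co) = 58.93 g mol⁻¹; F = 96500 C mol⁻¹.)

Q = I·t = 35.60 A × 63720 s = 2268000 C, so n(e⁻) = 2268000/96500 = 23.51 mol.
n(Co) deposited = 693 / 58.93 = 11.76 mol.
Electrons per atom = n(e⁻)/n(Co) = 23.51 / 11.76 = 2.00 ≈ 2, so the ion is Co²⁺.

2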